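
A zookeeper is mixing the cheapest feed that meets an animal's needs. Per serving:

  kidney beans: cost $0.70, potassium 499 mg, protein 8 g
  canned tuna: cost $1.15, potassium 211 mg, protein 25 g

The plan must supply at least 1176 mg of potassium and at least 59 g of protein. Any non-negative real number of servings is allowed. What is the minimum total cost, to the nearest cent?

The cheapest plan sits at a corner of the feasible region — with two constraints it uses at most two foods.
kidney beans only: max(1176/499, 59/8) = 7.375 servings → $5.16.
canned tuna only: max(1176/211, 59/25) = 5.573 servings → $6.41.
kidney beans + canned tuna with both tight: 1.571 servings and 1.857 servings → $3.24.
Cheapest feasible corner: $3.24.

$3.24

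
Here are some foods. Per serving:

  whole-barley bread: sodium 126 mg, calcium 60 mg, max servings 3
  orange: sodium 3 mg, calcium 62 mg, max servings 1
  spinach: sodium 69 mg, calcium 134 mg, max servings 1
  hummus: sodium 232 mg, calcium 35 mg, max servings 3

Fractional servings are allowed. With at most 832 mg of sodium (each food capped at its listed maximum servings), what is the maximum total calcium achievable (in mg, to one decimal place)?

Calcium per mg sodium: orange 20.67, spinach 1.942, whole-barley bread 0.4762, hummus 0.1509.
Take 1 serving of orange: uses 3 mg sodium, +62.0 mg calcium (running total 62.0 mg).
Take 1 serving of spinach: uses 69 mg sodium, +134.0 mg calcium (running total 196.0 mg).
Take 3 servings of whole-barley bread: uses 378 mg sodium, +180.0 mg calcium (running total 376.0 mg).
Take 1.647 servings of hummus: uses 382 mg sodium, +57.6 mg calcium (running total 433.6 mg).
Filling greedily by calcium-per-mg sodium is optimal for one linear limit, giving 433.6 mg.

433.6 mg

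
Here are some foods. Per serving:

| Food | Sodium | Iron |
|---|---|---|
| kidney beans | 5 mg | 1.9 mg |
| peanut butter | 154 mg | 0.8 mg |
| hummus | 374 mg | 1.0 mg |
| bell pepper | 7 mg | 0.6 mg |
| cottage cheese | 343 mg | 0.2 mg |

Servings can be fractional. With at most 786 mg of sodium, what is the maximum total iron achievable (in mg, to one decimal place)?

298.7 mg

Iron per mg sodium: kidney beans 0.38, bell pepper 0.08571, peanut butter 0.005195, hummus 0.002674, cottage cheese 0.0005831.
With no serving limits, spend the whole sodium allowance on kidney beans: 786 mg / 5 mg × 1.9 mg = 298.7 mg.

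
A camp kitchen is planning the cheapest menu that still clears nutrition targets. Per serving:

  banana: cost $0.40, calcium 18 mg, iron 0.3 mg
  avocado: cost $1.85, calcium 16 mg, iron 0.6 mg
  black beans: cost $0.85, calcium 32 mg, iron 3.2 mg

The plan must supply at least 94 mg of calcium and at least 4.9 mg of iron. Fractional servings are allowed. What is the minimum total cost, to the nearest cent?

$2.26

At the optimum either one food covers both requirements or two foods hit both targets exactly; no other combination can be cheaper.
banana only: max(94/18, 4.9/0.3) = 16.33 servings → $6.53.
avocado only: max(94/16, 4.9/0.6) = 8.167 servings → $15.11.
black beans only: max(94/32, 4.9/3.2) = 2.938 servings → $2.50.
banana + avocado: the both-tight solution has a negative serving — not a feasible corner.
banana + black beans with both tight: 3 servings and 1.25 servings → $2.26.
avocado + black beans with both tight: 4.5 servings and 0.6875 servings → $8.91.
Cheapest feasible corner: $2.26.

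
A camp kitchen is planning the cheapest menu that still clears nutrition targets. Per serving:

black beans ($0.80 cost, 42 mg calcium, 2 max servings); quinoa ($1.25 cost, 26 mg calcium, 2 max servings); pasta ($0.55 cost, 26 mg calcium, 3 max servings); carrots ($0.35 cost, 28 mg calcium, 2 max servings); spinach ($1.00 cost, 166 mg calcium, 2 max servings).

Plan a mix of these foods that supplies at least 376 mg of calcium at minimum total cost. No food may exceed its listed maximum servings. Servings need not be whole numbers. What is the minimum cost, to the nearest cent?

$2.55

Cost per mg of calcium: spinach $0.0060, carrots $0.0125, black beans $0.0190, pasta $0.0212, quinoa $0.0481.
Take 2 servings of spinach: +332.0 mg calcium for $2.00 (total $2.00, still need 44.0 mg).
Take 1.571 servings of carrots: +44.0 mg calcium for $0.55 (total $2.55, still need 0.0 mg).
Greedy by cheapest-per-mg is optimal for a single linear constraint, so the minimum cost is $2.55.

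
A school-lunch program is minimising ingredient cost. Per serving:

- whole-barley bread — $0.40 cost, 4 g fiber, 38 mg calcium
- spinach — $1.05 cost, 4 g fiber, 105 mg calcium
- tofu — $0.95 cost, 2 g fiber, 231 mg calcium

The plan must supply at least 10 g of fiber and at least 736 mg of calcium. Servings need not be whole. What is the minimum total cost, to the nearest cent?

$3.27

Two binding constraints pin down two serving amounts, so the optimal mix uses at most two foods. The candidates are each food alone (scaled to the tighter of fiber/calcium) and each pair with both constraints tight.
whole-barley bread only: max(10/4, 736/38) = 19.37 servings → $7.75.
spinach only: max(10/4, 736/105) = 7.01 servings → $7.36.
tofu only: max(10/2, 736/231) = 5 servings → $4.75.
whole-barley bread + spinach: intersection lies outside the first quadrant.
whole-barley bread + tofu with both tight: 0.9882 servings and 3.024 servings → $3.27.
spinach + tofu with both tight: 1.174 servings and 2.653 servings → $3.75.
So the least-cost plan costs $3.27.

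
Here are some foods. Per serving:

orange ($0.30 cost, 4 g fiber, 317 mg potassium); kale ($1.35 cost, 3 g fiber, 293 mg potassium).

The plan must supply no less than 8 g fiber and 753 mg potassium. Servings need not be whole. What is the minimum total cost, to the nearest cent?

Compare the cost at each extreme point of the feasible region.
orange only: max(8/4, 753/317) = 2.375 servings → $0.71.
kale only: max(8/3, 753/293) = 2.667 servings → $3.60.
orange + kale with both tight: 0.3846 servings and 2.154 servings → $3.02.
So the least-cost plan costs $0.71.

$0.71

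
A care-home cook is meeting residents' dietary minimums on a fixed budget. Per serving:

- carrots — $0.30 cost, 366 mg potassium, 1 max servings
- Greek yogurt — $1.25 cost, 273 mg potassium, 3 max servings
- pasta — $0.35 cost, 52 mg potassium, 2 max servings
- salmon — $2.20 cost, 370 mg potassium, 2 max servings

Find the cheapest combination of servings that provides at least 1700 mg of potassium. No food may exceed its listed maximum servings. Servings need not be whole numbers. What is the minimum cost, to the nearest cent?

Cost per mg of potassium: carrots $0.0008, Greek yogurt $0.0046, salmon $0.0059, pasta $0.0067.
Take 1 serving of carrots: +366.0 mg potassium for $0.30 (total $0.30, still need 1334.0 mg).
Take 3 servings of Greek yogurt: +819.0 mg potassium for $3.75 (total $4.05, still need 515.0 mg).
Take 1.392 servings of salmon: +515.0 mg potassium for $3.06 (total $7.11, still need 0.0 mg).
Filling from the cheapest source first is optimal under one linear minimum: $7.11.

$7.11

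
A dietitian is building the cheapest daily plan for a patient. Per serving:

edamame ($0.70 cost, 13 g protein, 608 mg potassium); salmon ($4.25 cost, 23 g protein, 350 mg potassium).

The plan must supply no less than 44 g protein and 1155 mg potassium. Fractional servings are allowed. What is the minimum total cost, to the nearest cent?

For a min-cost LP with two ≥-constraints, a basic feasible solution has at most two positive variables.
edamame only: max(44/13, 1155/608) = 3.385 servings → $2.37.
salmon only: max(44/23, 1155/350) = 3.3 servings → $14.03.
edamame + salmon with both tight: 1.183 servings and 1.244 servings → $6.12.
The minimum over all feasible corners is $2.37.

$2.37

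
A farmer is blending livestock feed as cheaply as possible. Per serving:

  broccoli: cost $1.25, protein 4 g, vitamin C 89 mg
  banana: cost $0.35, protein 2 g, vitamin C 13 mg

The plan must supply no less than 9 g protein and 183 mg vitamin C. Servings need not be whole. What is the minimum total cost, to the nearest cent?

Check every corner: each single food scaled to meet both minima, and each pair solved so both constraints bind.
broccoli only: max(9/4, 183/89) = 2.25 servings → $2.81.
banana only: max(9/2, 183/13) = 14.08 servings → $4.93.
broccoli + banana with both tight: 1.976 servings and 0.5476 servings → $2.66.
So the least-cost plan costs $2.66.

$2.66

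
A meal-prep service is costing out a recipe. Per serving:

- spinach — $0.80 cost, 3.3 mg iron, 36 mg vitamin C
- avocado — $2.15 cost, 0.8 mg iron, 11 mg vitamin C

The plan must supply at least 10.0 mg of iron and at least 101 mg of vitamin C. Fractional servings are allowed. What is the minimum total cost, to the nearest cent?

An LP optimum is at a vertex; with two nutrient constraints at most two foods are used. Check each candidate.
spinach only: max(10.0/3.3, 101/36) = 3.03 servings → $2.42.
avocado only: max(10.0/0.8, 101/11) = 12.5 servings → $26.88.
spinach + avocado: intersection lies outside the first quadrant.
The minimum over all feasible corners is $2.42.

$2.42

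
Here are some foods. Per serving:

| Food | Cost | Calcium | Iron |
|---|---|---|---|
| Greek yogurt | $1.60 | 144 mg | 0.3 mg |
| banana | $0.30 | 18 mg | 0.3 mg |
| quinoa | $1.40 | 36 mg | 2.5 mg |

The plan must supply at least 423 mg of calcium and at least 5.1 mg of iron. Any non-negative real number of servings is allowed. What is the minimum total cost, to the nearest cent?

$6.31

At the optimum either one food covers both requirements or two foods hit both targets exactly; no other combination can be cheaper.
Greek yogurt only: max(423/144, 5.1/0.3) = 17 servings → $27.20.
banana only: max(423/18, 5.1/0.3) = 23.5 servings → $7.05.
quinoa only: max(423/36, 5.1/2.5) = 11.75 servings → $16.45.
Greek yogurt + banana with both tight: 0.9286 servings and 16.07 servings → $6.31.
Greek yogurt + quinoa with both tight: 2.503 servings and 1.74 servings → $6.44.
banana + quinoa: intersection lies outside the first quadrant.
So the least-cost plan costs $6.31.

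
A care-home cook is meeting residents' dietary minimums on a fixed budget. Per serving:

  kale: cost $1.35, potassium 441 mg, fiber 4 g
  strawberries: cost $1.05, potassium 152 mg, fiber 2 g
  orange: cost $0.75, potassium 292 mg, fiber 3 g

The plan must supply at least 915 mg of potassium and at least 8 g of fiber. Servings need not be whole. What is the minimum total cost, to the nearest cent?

With two linear requirements the optimum uses one or two foods; enumerate the corners.
kale only: max(915/441, 8/4) = 2.075 servings → $2.80.
strawberries only: max(915/152, 8/2) = 6.02 servings → $6.32.
orange only: max(915/292, 8/3) = 3.134 servings → $2.35.
kale + strawberries: intersection lies outside the first quadrant.
kale + orange: the both-tight solution has a negative serving — not a feasible corner.
strawberries + orange with both targets exact would need a negative amount; discard.
Cheapest feasible corner: $2.35.

$2.35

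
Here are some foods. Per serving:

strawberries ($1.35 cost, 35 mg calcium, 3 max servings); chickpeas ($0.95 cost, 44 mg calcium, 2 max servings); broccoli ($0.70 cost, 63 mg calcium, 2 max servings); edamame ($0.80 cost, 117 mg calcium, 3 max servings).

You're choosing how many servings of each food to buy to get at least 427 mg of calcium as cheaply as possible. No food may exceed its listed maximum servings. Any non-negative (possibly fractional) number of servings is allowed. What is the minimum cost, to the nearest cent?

Cost per mg of calcium: edamame $0.0068, broccoli $0.0111, chickpeas $0.0216, strawberries $0.0386.
Take 3 servings of edamame: +351.0 mg calcium for $2.40 (total $2.40, still need 76.0 mg).
Take 1.206 servings of broccoli: +76.0 mg calcium for $0.84 (total $3.24, still need 0.0 mg).
Greedy by cheapest-per-mg is optimal for a single linear constraint, so the minimum cost is $3.24.

$3.24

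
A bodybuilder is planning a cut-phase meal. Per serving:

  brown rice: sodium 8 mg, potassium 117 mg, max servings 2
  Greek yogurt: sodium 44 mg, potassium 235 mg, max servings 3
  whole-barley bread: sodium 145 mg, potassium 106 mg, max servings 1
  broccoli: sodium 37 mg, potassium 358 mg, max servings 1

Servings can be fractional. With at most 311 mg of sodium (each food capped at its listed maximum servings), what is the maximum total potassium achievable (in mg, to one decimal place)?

1389.1 mg

Potassium per mg sodium: brown rice 14.62, broccoli 9.676, Greek yogurt 5.341, whole-barley bread 0.731.
Take 2 servings of brown rice: uses 16 mg sodium, +234.0 mg potassium (running total 234.0 mg).
Take 1 serving of broccoli: uses 37 mg sodium, +358.0 mg potassium (running total 592.0 mg).
Take 3 servings of Greek yogurt: uses 132 mg sodium, +705.0 mg potassium (running total 1297.0 mg).
Take 0.869 servings of whole-barley bread: uses 126 mg sodium, +92.1 mg potassium (running total 1389.1 mg).
Filling greedily by potassium-per-mg sodium is optimal for one linear limit, giving 1389.1 mg.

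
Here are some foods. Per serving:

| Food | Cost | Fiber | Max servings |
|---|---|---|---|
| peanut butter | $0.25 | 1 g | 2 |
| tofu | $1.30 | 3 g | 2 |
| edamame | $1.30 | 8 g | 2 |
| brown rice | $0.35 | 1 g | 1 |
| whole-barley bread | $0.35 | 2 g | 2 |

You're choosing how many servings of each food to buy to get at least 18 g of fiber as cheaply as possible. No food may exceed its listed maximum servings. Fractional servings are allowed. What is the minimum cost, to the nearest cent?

Cost per g of fiber: edamame $0.1625, whole-barley bread $0.1750, peanut butter $0.2500, brown rice $0.3500, tofu $0.4333.
Take 2 servings of edamame: +16.0 g fiber for $2.60 (total $2.60, still need 2.0 g).
Take 1 serving of whole-barley bread: +2.0 g fiber for $0.35 (total $2.95, still need 0.0 g).
Greedy by cheapest-per-g is optimal for a single linear constraint, so the minimum cost is $2.95.

$2.95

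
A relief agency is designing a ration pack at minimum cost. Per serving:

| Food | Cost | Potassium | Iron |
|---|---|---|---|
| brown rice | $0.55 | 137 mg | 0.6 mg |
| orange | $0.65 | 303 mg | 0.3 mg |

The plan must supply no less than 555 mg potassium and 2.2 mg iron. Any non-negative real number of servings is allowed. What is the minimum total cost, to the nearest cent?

This is a tiny linear program; its minimum lies at a vertex of the feasible set. List the vertices and price them.
brown rice only: max(555/137, 2.2/0.6) = 4.051 servings → $2.23.
orange only: max(555/303, 2.2/0.3) = 7.333 servings → $4.77.
brown rice + orange with both tight: 3.554 servings and 0.2246 servings → $2.10.
The minimum over all feasible corners is $2.10.

$2.10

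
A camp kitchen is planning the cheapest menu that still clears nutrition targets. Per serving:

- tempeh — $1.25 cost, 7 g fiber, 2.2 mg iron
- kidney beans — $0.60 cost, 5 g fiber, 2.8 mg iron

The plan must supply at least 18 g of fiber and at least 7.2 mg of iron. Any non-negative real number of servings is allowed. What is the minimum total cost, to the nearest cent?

$2.16

tempeh only: max(18/7, 7.2/2.2) = 3.273 servings → $4.09.
kidney beans only: max(18/5, 7.2/2.8) = 3.6 servings → $2.16.
tempeh + kidney beans with both tight: 1.674 servings and 1.256 servings → $2.85.
So the least-cost plan costs $2.16.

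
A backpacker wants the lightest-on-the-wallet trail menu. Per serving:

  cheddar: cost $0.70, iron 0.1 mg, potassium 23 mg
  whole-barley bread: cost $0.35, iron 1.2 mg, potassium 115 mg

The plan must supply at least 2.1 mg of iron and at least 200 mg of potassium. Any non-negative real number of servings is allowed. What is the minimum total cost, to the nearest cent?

$0.61

The cheapest plan sits at a corner of the feasible region — with two constraints it uses at most two foods.
cheddar only: max(2.1/0.1, 200/23) = 21 servings → $14.70.
whole-barley bread only: max(2.1/1.2, 200/115) = 1.75 servings → $0.61.
cheddar + whole-barley bread with both targets exact would need a negative amount; discard.
Cheapest feasible corner: $0.61.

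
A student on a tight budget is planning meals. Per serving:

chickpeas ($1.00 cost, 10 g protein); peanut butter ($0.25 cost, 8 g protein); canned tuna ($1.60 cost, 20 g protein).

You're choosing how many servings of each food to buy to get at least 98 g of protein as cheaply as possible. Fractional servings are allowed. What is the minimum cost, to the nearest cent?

Cost per g of protein: peanut butter $0.0312, canned tuna $0.0800, chickpeas $0.1000.
With no serving limits, use only peanut butter: 98 g / 8 g = 12.25 servings × $0.25 = $3.06.

$3.06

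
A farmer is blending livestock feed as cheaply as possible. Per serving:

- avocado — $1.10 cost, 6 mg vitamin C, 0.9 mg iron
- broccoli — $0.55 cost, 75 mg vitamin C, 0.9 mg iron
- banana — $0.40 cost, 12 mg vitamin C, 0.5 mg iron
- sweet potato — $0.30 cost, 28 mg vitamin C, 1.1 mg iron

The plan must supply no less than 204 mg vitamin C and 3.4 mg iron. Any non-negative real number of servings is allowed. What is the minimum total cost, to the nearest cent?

For a min-cost LP with two ≥-constraints, a basic feasible solution has at most two positive variables.
avocado only: max(204/6, 3.4/0.9) = 34 servings → $37.40.
broccoli only: max(204/75, 3.4/0.9) = 3.778 servings → $2.08.
banana only: max(204/12, 3.4/0.5) = 17 servings → $6.80.
sweet potato only: max(204/28, 3.4/1.1) = 7.286 servings → $2.19.
avocado + broccoli with both tight: 1.15 servings and 2.628 servings → $2.71.
avocado + banana: the both-tight solution has a negative serving — not a feasible corner.
avocado + sweet potato: intersection lies outside the first quadrant.
broccoli + banana with both tight: 2.292 servings and 2.674 servings → $2.33.
broccoli + sweet potato with both tight: 2.255 servings and 1.246 servings → $1.61.
banana + sweet potato: the both-tight solution has a negative serving — not a feasible corner.
Cheapest feasible corner: $1.61.

$1.61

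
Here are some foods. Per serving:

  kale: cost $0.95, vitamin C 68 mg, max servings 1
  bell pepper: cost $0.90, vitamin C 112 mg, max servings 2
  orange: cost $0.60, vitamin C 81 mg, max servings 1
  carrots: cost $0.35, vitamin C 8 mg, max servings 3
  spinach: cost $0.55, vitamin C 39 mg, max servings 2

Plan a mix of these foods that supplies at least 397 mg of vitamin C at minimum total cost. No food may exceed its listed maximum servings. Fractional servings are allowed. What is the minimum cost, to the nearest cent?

Cost per mg of vitamin C: orange $0.0074, bell pepper $0.0080, kale $0.0140, spinach $0.0141, carrots $0.0437.
Take 1 serving of orange: +81.0 mg vitamin C for $0.60 (total $0.60, still need 316.0 mg).
Take 2 servings of bell pepper: +224.0 mg vitamin C for $1.80 (total $2.40, still need 92.0 mg).
Take 1 serving of kale: +68.0 mg vitamin C for $0.95 (total $3.35, still need 24.0 mg).
Take 0.6154 servings of spinach: +24.0 mg vitamin C for $0.34 (total $3.69, still need 0.0 mg).
Greedy by cheapest-per-mg is optimal for a single linear constraint, so the minimum cost is $3.69.

$3.69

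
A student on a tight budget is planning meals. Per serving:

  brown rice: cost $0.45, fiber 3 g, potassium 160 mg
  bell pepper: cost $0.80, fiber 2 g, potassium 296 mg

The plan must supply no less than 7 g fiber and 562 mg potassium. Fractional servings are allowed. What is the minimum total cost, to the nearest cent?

$1.55

Minimising a linear cost over {fiber ≥ 7, potassium ≥ 562, servings ≥ 0} — the optimum is at a vertex, using one or two foods.
brown rice only: max(7/3, 562/160) = 3.513 servings → $1.58.
bell pepper only: max(7/2, 562/296) = 3.5 servings → $2.80.
brown rice + bell pepper with both tight: 1.669 servings and 0.9965 servings → $1.55.
The minimum over all feasible corners is $1.55.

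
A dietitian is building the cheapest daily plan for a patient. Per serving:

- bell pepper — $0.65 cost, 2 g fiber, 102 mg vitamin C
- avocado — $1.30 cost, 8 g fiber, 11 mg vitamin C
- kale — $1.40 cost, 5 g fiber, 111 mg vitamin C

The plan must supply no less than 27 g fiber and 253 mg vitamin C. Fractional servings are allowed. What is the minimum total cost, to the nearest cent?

The cheapest plan sits at a corner of the feasible region — with two constraints it uses at most two foods.
bell pepper only: max(27/2, 253/102) = 13.5 servings → $8.78.
avocado only: max(27/8, 253/11) = 23 servings → $29.90.
kale only: max(27/5, 253/111) = 5.4 servings → $7.56.
bell pepper + avocado with both tight: 2.175 servings and 2.831 servings → $5.09.
bell pepper + kale: intersection lies outside the first quadrant.
avocado + kale with both tight: 2.079 servings and 2.073 servings → $5.61.
So the least-cost plan costs $5.09.

$5.09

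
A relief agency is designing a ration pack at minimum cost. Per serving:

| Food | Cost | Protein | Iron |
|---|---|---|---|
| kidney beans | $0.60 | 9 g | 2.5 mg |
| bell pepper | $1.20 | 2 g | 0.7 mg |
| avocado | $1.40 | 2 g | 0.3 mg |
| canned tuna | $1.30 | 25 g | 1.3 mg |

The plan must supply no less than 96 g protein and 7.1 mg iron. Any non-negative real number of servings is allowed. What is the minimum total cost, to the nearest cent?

$5.13

At the optimum either one food covers both requirements or two foods hit both targets exactly; no other combination can be cheaper.
kidney beans only: max(96/9, 7.1/2.5) = 10.67 servings → $6.40.
bell pepper only: max(96/2, 7.1/0.7) = 48 servings → $57.60.
avocado only: max(96/2, 7.1/0.3) = 48 servings → $67.20.
canned tuna only: max(96/25, 7.1/1.3) = 5.462 servings → $7.10.
kidney beans + bell pepper: the both-tight solution has a negative serving — not a feasible corner.
kidney beans + avocado: the both-tight solution has a negative serving — not a feasible corner.
kidney beans + canned tuna with both tight: 1.037 servings and 3.467 servings → $5.13.
bell pepper + avocado with both targets exact would need a negative amount; discard.
bell pepper + canned tuna with both tight: 3.537 servings and 3.557 servings → $8.87.
avocado + canned tuna with both tight: 10.76 servings and 2.98 servings → $18.93.
So the least-cost plan costs $5.13.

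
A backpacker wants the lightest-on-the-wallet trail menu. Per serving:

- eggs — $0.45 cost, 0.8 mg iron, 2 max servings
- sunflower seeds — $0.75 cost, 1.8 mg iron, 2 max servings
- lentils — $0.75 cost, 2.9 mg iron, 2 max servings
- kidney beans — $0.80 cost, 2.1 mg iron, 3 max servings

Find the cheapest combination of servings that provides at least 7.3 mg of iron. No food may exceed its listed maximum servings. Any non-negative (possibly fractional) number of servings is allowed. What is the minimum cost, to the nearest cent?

Cost per mg of iron: lentils $0.2586, kidney beans $0.3810, sunflower seeds $0.4167, eggs $0.5625.
Take 2 servings of lentils: +5.8 mg iron for $1.50 (total $1.50, still need 1.5 mg).
Take 0.7143 servings of kidney beans: +1.5 mg iron for $0.57 (total $2.07, still need 0.0 mg).
Filling from the cheapest source first is optimal under one linear minimum: $2.07.

$2.07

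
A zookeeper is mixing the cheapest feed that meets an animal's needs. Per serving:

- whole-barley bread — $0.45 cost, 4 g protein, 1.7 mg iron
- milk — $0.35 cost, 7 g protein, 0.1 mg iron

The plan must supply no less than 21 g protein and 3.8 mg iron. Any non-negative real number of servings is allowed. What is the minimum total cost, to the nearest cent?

$1.58

whole-barley bread only: max(21/4, 3.8/1.7) = 5.25 servings → $2.36.
milk only: max(21/7, 3.8/0.1) = 38 servings → $13.30.
whole-barley bread + milk with both tight: 2.13 servings and 1.783 servings → $1.58.
So the least-cost plan costs $1.58.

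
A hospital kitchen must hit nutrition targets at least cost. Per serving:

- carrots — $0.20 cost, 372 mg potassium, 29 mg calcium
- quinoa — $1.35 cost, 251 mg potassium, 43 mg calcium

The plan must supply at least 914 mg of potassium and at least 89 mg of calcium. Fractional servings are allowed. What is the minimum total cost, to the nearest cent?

The cheapest plan sits at a corner of the feasible region — with two constraints it uses at most two foods.
carrots only: max(914/372, 89/29) = 3.069 servings → $0.61.
quinoa only: max(914/251, 89/43) = 3.641 servings → $4.92.
carrots + quinoa with both tight: 1.946 servings and 0.7574 servings → $1.41.
The minimum over all feasible corners is $0.61.

$0.61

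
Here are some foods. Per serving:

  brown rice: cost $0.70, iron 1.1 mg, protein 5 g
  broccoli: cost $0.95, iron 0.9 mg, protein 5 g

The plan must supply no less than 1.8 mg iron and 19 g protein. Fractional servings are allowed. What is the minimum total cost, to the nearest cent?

At the optimum either one food covers both requirements or two foods hit both targets exactly; no other combination can be cheaper.
brown rice only: max(1.8/1.1, 19/5) = 3.8 servings → $2.66.
broccoli only: max(1.8/0.9, 19/5) = 3.8 servings → $3.61.
brown rice + broccoli: intersection lies outside the first quadrant.
So the least-cost plan costs $2.66.

$2.66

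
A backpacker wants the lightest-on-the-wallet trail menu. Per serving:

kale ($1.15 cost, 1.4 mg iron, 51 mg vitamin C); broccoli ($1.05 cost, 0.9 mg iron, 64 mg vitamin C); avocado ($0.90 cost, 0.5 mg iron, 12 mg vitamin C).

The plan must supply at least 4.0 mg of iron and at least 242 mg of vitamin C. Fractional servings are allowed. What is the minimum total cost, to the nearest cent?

$4.24

kale only: max(4.0/1.4, 242/51) = 4.745 servings → $5.46.
broccoli only: max(4.0/0.9, 242/64) = 4.444 servings → $4.67.
avocado only: max(4.0/0.5, 242/12) = 20.17 servings → $18.15.
kale + broccoli with both tight: 0.8741 servings and 3.085 servings → $4.24.
kale + avocado: intersection lies outside the first quadrant.
broccoli + avocado with both tight: 3.443 servings and 1.802 servings → $5.24.
The minimum over all feasible corners is $4.24.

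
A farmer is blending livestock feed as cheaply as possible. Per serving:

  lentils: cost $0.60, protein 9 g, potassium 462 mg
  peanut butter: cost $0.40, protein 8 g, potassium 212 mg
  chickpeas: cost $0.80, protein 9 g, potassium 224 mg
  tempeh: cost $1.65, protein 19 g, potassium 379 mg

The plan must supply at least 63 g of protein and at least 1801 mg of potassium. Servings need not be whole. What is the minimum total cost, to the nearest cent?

$3.24

Two binding constraints pin down two serving amounts, so the optimal mix uses at most two foods. The candidates are each food alone (scaled to the tighter of protein/potassium) and each pair with both constraints tight.
lentils only: max(63/9, 1801/462) = 7 servings → $4.20.
peanut butter only: max(63/8, 1801/212) = 8.495 servings → $3.40.
chickpeas only: max(63/9, 1801/224) = 8.04 servings → $6.43.
tempeh only: max(63/19, 1801/379) = 4.752 servings → $7.84.
lentils + peanut butter with both tight: 0.5884 servings and 7.213 servings → $3.24.
lentils + chickpeas with both tight: 0.979 servings and 6.021 servings → $5.40.
lentils + tempeh with both tight: 1.927 servings and 2.403 servings → $5.12.
peanut butter + chickpeas: intersection lies outside the first quadrant.
peanut butter + tempeh: intersection lies outside the first quadrant.
chickpeas + tempeh: intersection lies outside the first quadrant.
Cheapest feasible corner: $3.24.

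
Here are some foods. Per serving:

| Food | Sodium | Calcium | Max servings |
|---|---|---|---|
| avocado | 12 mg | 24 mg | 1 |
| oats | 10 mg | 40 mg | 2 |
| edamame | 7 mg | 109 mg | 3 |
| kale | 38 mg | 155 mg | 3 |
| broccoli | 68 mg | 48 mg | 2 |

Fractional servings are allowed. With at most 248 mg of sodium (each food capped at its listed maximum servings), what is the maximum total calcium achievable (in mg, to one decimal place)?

953.2 mg

Calcium per mg sodium: edamame 15.57, kale 4.079, oats 4, avocado 2, broccoli 0.7059.
Take 3 servings of edamame: uses 21 mg sodium, +327.0 mg calcium (running total 327.0 mg).
Take 3 servings of kale: uses 114 mg sodium, +465.0 mg calcium (running total 792.0 mg).
Take 2 servings of oats: uses 20 mg sodium, +80.0 mg calcium (running total 872.0 mg).
Take 1 serving of avocado: uses 12 mg sodium, +24.0 mg calcium (running total 896.0 mg).
Take 1.191 servings of broccoli: uses 81 mg sodium, +57.2 mg calcium (running total 953.2 mg).
Filling greedily by calcium-per-mg sodium is optimal for one linear limit, giving 953.2 mg.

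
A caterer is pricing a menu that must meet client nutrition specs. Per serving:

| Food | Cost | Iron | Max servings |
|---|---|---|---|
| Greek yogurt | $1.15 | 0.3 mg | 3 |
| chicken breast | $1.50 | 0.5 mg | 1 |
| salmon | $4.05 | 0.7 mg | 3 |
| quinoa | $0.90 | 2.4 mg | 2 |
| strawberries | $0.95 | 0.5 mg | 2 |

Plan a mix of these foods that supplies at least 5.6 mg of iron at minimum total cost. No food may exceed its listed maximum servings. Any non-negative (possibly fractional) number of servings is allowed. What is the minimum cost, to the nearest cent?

Cost per mg of iron: quinoa $0.3750, strawberries $1.9000, chicken breast $3.0000, Greek yogurt $3.8333, salmon $5.7857.
Take 2 servings of quinoa: +4.8 mg iron for $1.80 (total $1.80, still need 0.8 mg).
Take 1.6 servings of strawberries: +0.8 mg iron for $1.52 (total $3.32, still need 0.0 mg).
Filling from the cheapest source first is optimal under one linear minimum: $3.32.

$3.32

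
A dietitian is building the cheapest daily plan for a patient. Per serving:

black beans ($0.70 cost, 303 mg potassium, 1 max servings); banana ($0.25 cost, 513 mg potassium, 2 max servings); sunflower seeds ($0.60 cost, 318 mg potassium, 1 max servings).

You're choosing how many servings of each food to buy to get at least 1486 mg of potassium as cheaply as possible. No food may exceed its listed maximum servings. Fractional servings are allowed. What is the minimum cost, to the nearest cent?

Cost per mg of potassium: banana $0.0005, sunflower seeds $0.0019, black beans $0.0023.
Take 2 servings of banana: +1026.0 mg potassium for $0.50 (total $0.50, still need 460.0 mg).
Take 1 serving of sunflower seeds: +318.0 mg potassium for $0.60 (total $1.10, still need 142.0 mg).
Take 0.4686 servings of black beans: +142.0 mg potassium for $0.33 (total $1.43, still need 0.0 mg).
Filling from the cheapest source first is optimal under one linear minimum: $1.43.

$1.43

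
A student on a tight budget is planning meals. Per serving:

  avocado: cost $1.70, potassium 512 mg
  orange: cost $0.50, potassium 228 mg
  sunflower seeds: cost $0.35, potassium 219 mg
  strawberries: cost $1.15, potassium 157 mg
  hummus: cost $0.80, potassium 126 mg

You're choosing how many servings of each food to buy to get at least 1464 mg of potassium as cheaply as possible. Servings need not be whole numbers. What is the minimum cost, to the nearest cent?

$2.34

Cost per mg of potassium: sunflower seeds $0.0016, orange $0.0022, avocado $0.0033, hummus $0.0063, strawberries $0.0073.
With no serving limits, use only sunflower seeds: 1464 mg / 219 mg = 6.685 servings × $0.35 = $2.34.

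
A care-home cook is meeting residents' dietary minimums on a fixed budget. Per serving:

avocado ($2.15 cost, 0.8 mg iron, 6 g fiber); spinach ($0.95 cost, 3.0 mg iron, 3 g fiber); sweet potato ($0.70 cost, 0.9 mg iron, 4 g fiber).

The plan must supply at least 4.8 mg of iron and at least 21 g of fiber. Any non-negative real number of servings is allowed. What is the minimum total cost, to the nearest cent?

$3.69

With two linear requirements the optimum uses one or two foods; enumerate the corners.
avocado only: max(4.8/0.8, 21/6) = 6 servings → $12.90.
spinach only: max(4.8/3.0, 21/3) = 7 servings → $6.65.
sweet potato only: max(4.8/0.9, 21/4) = 5.333 servings → $3.73.
avocado + spinach with both tight: 3.115 servings and 0.7692 servings → $7.43.
avocado + sweet potato with both targets exact would need a negative amount; discard.
spinach + sweet potato with both tight: 0.03226 servings and 5.226 servings → $3.69.
So the least-cost plan costs $3.69.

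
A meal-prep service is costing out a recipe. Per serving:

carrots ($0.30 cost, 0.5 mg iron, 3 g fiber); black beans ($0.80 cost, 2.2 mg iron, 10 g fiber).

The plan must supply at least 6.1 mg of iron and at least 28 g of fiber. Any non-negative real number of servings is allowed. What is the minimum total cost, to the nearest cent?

$2.24

At the optimum either one food covers both requirements or two foods hit both targets exactly; no other combination can be cheaper.
carrots only: max(6.1/0.5, 28/3) = 12.2 servings → $3.66.
black beans only: max(6.1/2.2, 28/10) = 2.8 servings → $2.24.
carrots + black beans with both tight: 0.375 servings and 2.688 servings → $2.26.
Cheapest feasible corner: $2.24.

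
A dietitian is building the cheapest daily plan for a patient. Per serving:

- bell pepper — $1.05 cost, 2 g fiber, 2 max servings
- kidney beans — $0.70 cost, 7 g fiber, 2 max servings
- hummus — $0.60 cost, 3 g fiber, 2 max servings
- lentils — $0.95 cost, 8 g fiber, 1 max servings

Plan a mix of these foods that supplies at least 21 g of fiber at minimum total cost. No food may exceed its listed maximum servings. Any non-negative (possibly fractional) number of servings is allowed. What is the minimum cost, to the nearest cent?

$2.23

Cost per g of fiber: kidney beans $0.1000, lentils $0.1187, hummus $0.2000, bell pepper $0.5250.
Take 2 servings of kidney beans: +14.0 g fiber for $1.40 (total $1.40, still need 7.0 g).
Take 0.875 servings of lentils: +7.0 g fiber for $0.83 (total $2.23, still need 0.0 g).
Filling from the cheapest source first is optimal under one linear minimum: $2.23.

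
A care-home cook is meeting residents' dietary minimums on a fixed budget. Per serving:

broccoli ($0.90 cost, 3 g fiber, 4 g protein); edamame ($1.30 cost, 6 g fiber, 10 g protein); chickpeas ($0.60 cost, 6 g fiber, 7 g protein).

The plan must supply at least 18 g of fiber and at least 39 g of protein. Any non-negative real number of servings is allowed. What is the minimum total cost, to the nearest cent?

$3.34

Two binding constraints pin down two serving amounts, so the optimal mix uses at most two foods. The candidates are each food alone (scaled to the tighter of fiber/protein) and each pair with both constraints tight.
broccoli only: max(18/3, 39/4) = 9.75 servings → $8.78.
edamame only: max(18/6, 39/10) = 3.9 servings → $5.07.
chickpeas only: max(18/6, 39/7) = 5.571 servings → $3.34.
broccoli + edamame: intersection lies outside the first quadrant.
broccoli + chickpeas: intersection lies outside the first quadrant.
edamame + chickpeas: the both-tight solution has a negative serving — not a feasible corner.
The minimum over all feasible corners is $3.34.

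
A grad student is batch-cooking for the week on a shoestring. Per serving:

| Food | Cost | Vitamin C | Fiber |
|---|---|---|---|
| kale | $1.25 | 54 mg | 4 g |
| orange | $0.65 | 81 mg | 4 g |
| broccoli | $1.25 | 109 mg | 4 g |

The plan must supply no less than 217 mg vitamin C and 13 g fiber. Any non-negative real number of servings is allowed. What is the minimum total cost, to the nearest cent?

Minimising a linear cost over {vitamin C ≥ 217, fiber ≥ 13, servings ≥ 0} — the optimum is at a vertex, using one or two foods.
kale only: max(217/54, 13/4) = 4.019 servings → $5.02.
orange only: max(217/81, 13/4) = 3.25 servings → $2.11.
broccoli only: max(217/109, 13/4) = 3.25 servings → $4.06.
kale + orange with both tight: 1.713 servings and 1.537 servings → $3.14.
kale + broccoli with both tight: 2.495 servings and 0.7545 servings → $4.06.
orange + broccoli: intersection lies outside the first quadrant.
The minimum over all feasible corners is $2.11.

$2.11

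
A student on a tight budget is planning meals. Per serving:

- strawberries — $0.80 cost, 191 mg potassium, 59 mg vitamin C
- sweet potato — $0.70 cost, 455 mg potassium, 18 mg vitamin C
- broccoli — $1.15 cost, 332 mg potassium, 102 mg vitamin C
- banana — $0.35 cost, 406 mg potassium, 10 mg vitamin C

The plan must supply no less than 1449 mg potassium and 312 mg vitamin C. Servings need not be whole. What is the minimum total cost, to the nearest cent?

$3.79

Two binding constraints pin down two serving amounts, so the optimal mix uses at most two foods. The candidates are each food alone (scaled to the tighter of potassium/vitamin C) and each pair with both constraints tight.
strawberries only: max(1449/191, 312/59) = 7.586 servings → $6.07.
sweet potato only: max(1449/455, 312/18) = 17.33 servings → $12.13.
broccoli only: max(1449/332, 312/102) = 4.364 servings → $5.02.
banana only: max(1449/406, 312/10) = 31.2 servings → $10.92.
strawberries + sweet potato with both tight: 4.951 servings and 1.106 servings → $4.73.
strawberries + broccoli with both targets exact would need a negative amount; discard.
strawberries + banana with both tight: 5.089 servings and 1.175 servings → $4.48.
sweet potato + broccoli with both tight: 1.093 servings and 2.866 servings → $4.06.
sweet potato + banana: intersection lies outside the first quadrant.
broccoli + banana with both tight: 2.945 servings and 1.161 servings → $3.79.
The minimum over all feasible corners is $3.79.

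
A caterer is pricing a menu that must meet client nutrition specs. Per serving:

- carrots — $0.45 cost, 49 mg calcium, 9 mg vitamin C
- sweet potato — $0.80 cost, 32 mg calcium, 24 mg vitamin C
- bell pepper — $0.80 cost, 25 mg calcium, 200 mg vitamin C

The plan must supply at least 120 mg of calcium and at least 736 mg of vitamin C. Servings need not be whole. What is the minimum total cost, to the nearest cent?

$3.19

Check every corner: each single food scaled to meet both minima, and each pair solved so both constraints bind.
carrots only: max(120/49, 736/9) = 81.78 servings → $36.80.
sweet potato only: max(120/32, 736/24) = 30.67 servings → $24.53.
bell pepper only: max(120/25, 736/200) = 4.8 servings → $3.84.
carrots + sweet potato: intersection lies outside the first quadrant.
carrots + bell pepper with both tight: 0.5849 servings and 3.654 servings → $3.19.
sweet potato + bell pepper with both tight: 0.9655 servings and 3.564 servings → $3.62.
So the least-cost plan costs $3.19.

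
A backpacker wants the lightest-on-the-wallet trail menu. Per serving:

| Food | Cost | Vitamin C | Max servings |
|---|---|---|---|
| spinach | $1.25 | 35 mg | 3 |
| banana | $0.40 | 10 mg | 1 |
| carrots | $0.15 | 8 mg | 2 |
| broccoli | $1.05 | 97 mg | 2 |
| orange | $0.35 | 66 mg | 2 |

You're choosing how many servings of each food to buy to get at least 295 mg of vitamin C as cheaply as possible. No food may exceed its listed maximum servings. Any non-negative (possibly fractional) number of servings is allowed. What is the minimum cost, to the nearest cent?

Cost per mg of vitamin C: orange $0.0053, broccoli $0.0108, carrots $0.0187, spinach $0.0357, banana $0.0400.
Take 2 servings of orange: +132.0 mg vitamin C for $0.70 (total $0.70, still need 163.0 mg).
Take 1.68 servings of broccoli: +163.0 mg vitamin C for $1.76 (total $2.46, still need 0.0 mg).
Filling from the cheapest source first is optimal under one linear minimum: $2.46.

$2.46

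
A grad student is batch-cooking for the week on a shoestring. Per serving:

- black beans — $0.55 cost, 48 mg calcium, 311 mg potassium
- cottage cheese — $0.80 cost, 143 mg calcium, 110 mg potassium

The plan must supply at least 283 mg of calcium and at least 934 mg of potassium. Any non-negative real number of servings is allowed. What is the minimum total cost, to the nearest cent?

$2.32

With two linear requirements the optimum uses one or two foods; enumerate the corners.
black beans only: max(283/48, 934/311) = 5.896 servings → $3.24.
cottage cheese only: max(283/143, 934/110) = 8.491 servings → $6.79.
black beans + cottage cheese with both tight: 2.614 servings and 1.102 servings → $2.32.
So the least-cost plan costs $2.32.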